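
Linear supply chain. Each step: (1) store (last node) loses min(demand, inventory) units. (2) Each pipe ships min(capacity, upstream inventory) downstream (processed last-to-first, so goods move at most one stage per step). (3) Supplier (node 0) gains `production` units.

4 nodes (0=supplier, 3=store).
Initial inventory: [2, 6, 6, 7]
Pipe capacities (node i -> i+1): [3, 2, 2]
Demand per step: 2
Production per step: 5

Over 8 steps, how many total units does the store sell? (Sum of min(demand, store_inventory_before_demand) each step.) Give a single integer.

Step 1: sold=2 (running total=2) -> [5 6 6 7]
Step 2: sold=2 (running total=4) -> [7 7 6 7]
Step 3: sold=2 (running total=6) -> [9 8 6 7]
Step 4: sold=2 (running total=8) -> [11 9 6 7]
Step 5: sold=2 (running total=10) -> [13 10 6 7]
Step 6: sold=2 (running total=12) -> [15 11 6 7]
Step 7: sold=2 (running total=14) -> [17 12 6 7]
Step 8: sold=2 (running total=16) -> [19 13 6 7]

Answer: 16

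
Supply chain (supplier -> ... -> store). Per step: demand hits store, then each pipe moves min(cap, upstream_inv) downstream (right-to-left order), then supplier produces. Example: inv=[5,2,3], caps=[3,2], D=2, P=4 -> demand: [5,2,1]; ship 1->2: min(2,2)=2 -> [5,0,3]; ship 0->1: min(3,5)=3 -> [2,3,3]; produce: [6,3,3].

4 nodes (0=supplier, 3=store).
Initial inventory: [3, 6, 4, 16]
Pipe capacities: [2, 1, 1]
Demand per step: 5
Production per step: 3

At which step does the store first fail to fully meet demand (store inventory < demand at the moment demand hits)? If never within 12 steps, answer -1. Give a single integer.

Step 1: demand=5,sold=5 ship[2->3]=1 ship[1->2]=1 ship[0->1]=2 prod=3 -> [4 7 4 12]
Step 2: demand=5,sold=5 ship[2->3]=1 ship[1->2]=1 ship[0->1]=2 prod=3 -> [5 8 4 8]
Step 3: demand=5,sold=5 ship[2->3]=1 ship[1->2]=1 ship[0->1]=2 prod=3 -> [6 9 4 4]
Step 4: demand=5,sold=4 ship[2->3]=1 ship[1->2]=1 ship[0->1]=2 prod=3 -> [7 10 4 1]
Step 5: demand=5,sold=1 ship[2->3]=1 ship[1->2]=1 ship[0->1]=2 prod=3 -> [8 11 4 1]
Step 6: demand=5,sold=1 ship[2->3]=1 ship[1->2]=1 ship[0->1]=2 prod=3 -> [9 12 4 1]
Step 7: demand=5,sold=1 ship[2->3]=1 ship[1->2]=1 ship[0->1]=2 prod=3 -> [10 13 4 1]
Step 8: demand=5,sold=1 ship[2->3]=1 ship[1->2]=1 ship[0->1]=2 prod=3 -> [11 14 4 1]
Step 9: demand=5,sold=1 ship[2->3]=1 ship[1->2]=1 ship[0->1]=2 prod=3 -> [12 15 4 1]
Step 10: demand=5,sold=1 ship[2->3]=1 ship[1->2]=1 ship[0->1]=2 prod=3 -> [13 16 4 1]
Step 11: demand=5,sold=1 ship[2->3]=1 ship[1->2]=1 ship[0->1]=2 prod=3 -> [14 17 4 1]
Step 12: demand=5,sold=1 ship[2->3]=1 ship[1->2]=1 ship[0->1]=2 prod=3 -> [15 18 4 1]
First stockout at step 4

4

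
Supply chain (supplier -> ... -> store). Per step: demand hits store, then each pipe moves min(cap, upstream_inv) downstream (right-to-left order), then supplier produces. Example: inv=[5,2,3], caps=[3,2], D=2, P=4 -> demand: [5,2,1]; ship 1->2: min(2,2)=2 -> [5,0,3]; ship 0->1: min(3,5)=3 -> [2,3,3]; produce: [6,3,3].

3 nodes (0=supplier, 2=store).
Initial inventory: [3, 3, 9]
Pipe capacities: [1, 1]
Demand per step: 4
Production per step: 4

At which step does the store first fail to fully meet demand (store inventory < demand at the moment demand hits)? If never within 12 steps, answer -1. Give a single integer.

Step 1: demand=4,sold=4 ship[1->2]=1 ship[0->1]=1 prod=4 -> [6 3 6]
Step 2: demand=4,sold=4 ship[1->2]=1 ship[0->1]=1 prod=4 -> [9 3 3]
Step 3: demand=4,sold=3 ship[1->2]=1 ship[0->1]=1 prod=4 -> [12 3 1]
Step 4: demand=4,sold=1 ship[1->2]=1 ship[0->1]=1 prod=4 -> [15 3 1]
Step 5: demand=4,sold=1 ship[1->2]=1 ship[0->1]=1 prod=4 -> [18 3 1]
Step 6: demand=4,sold=1 ship[1->2]=1 ship[0->1]=1 prod=4 -> [21 3 1]
Step 7: demand=4,sold=1 ship[1->2]=1 ship[0->1]=1 prod=4 -> [24 3 1]
Step 8: demand=4,sold=1 ship[1->2]=1 ship[0->1]=1 prod=4 -> [27 3 1]
Step 9: demand=4,sold=1 ship[1->2]=1 ship[0->1]=1 prod=4 -> [30 3 1]
Step 10: demand=4,sold=1 ship[1->2]=1 ship[0->1]=1 prod=4 -> [33 3 1]
Step 11: demand=4,sold=1 ship[1->2]=1 ship[0->1]=1 prod=4 -> [36 3 1]
Step 12: demand=4,sold=1 ship[1->2]=1 ship[0->1]=1 prod=4 -> [39 3 1]
First stockout at step 3

3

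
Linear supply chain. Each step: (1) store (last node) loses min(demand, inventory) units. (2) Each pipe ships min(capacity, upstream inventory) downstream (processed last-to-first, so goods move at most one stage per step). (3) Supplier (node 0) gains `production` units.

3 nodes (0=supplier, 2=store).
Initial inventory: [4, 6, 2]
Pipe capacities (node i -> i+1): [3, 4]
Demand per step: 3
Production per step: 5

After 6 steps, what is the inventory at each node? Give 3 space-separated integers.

Step 1: demand=3,sold=2 ship[1->2]=4 ship[0->1]=3 prod=5 -> inv=[6 5 4]
Step 2: demand=3,sold=3 ship[1->2]=4 ship[0->1]=3 prod=5 -> inv=[8 4 5]
Step 3: demand=3,sold=3 ship[1->2]=4 ship[0->1]=3 prod=5 -> inv=[10 3 6]
Step 4: demand=3,sold=3 ship[1->2]=3 ship[0->1]=3 prod=5 -> inv=[12 3 6]
Step 5: demand=3,sold=3 ship[1->2]=3 ship[0->1]=3 prod=5 -> inv=[14 3 6]
Step 6: demand=3,sold=3 ship[1->2]=3 ship[0->1]=3 prod=5 -> inv=[16 3 6]

16 3 6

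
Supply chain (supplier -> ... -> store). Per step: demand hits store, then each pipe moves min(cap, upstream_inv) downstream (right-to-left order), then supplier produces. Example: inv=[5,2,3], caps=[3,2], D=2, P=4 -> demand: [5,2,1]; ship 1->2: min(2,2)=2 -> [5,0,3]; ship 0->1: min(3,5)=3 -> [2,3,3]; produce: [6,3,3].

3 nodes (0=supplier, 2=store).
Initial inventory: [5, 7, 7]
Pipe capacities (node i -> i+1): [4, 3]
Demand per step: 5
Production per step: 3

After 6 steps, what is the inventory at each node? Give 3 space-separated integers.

Step 1: demand=5,sold=5 ship[1->2]=3 ship[0->1]=4 prod=3 -> inv=[4 8 5]
Step 2: demand=5,sold=5 ship[1->2]=3 ship[0->1]=4 prod=3 -> inv=[3 9 3]
Step 3: demand=5,sold=3 ship[1->2]=3 ship[0->1]=3 prod=3 -> inv=[3 9 3]
Step 4: demand=5,sold=3 ship[1->2]=3 ship[0->1]=3 prod=3 -> inv=[3 9 3]
Step 5: demand=5,sold=3 ship[1->2]=3 ship[0->1]=3 prod=3 -> inv=[3 9 3]
Step 6: demand=5,sold=3 ship[1->2]=3 ship[0->1]=3 prod=3 -> inv=[3 9 3]

3 9 3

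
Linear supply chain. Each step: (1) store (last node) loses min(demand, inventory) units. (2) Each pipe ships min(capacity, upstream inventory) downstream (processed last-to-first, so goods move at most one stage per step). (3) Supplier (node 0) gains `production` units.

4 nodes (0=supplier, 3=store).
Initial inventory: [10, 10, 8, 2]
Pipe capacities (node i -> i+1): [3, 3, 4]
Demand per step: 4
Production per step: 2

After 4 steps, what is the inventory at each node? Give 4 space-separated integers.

Step 1: demand=4,sold=2 ship[2->3]=4 ship[1->2]=3 ship[0->1]=3 prod=2 -> inv=[9 10 7 4]
Step 2: demand=4,sold=4 ship[2->3]=4 ship[1->2]=3 ship[0->1]=3 prod=2 -> inv=[8 10 6 4]
Step 3: demand=4,sold=4 ship[2->3]=4 ship[1->2]=3 ship[0->1]=3 prod=2 -> inv=[7 10 5 4]
Step 4: demand=4,sold=4 ship[2->3]=4 ship[1->2]=3 ship[0->1]=3 prod=2 -> inv=[6 10 4 4]

6 10 4 4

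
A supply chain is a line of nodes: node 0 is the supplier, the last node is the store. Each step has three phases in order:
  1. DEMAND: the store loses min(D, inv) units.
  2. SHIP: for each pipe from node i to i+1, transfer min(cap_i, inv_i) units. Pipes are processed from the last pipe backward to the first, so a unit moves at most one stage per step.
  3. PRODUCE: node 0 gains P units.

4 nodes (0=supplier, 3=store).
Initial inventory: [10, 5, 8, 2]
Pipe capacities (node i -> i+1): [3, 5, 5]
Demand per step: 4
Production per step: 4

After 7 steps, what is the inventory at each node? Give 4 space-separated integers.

Step 1: demand=4,sold=2 ship[2->3]=5 ship[1->2]=5 ship[0->1]=3 prod=4 -> inv=[11 3 8 5]
Step 2: demand=4,sold=4 ship[2->3]=5 ship[1->2]=3 ship[0->1]=3 prod=4 -> inv=[12 3 6 6]
Step 3: demand=4,sold=4 ship[2->3]=5 ship[1->2]=3 ship[0->1]=3 prod=4 -> inv=[13 3 4 7]
Step 4: demand=4,sold=4 ship[2->3]=4 ship[1->2]=3 ship[0->1]=3 prod=4 -> inv=[14 3 3 7]
Step 5: demand=4,sold=4 ship[2->3]=3 ship[1->2]=3 ship[0->1]=3 prod=4 -> inv=[15 3 3 6]
Step 6: demand=4,sold=4 ship[2->3]=3 ship[1->2]=3 ship[0->1]=3 prod=4 -> inv=[16 3 3 5]
Step 7: demand=4,sold=4 ship[2->3]=3 ship[1->2]=3 ship[0->1]=3 prod=4 -> inv=[17 3 3 4]

17 3 3 4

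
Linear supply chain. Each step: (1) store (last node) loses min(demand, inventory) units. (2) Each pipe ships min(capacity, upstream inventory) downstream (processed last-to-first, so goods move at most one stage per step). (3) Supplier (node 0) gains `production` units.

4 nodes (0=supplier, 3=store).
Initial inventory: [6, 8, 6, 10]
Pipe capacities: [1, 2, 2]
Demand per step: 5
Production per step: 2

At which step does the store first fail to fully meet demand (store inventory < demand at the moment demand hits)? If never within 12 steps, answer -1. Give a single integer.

Step 1: demand=5,sold=5 ship[2->3]=2 ship[1->2]=2 ship[0->1]=1 prod=2 -> [7 7 6 7]
Step 2: demand=5,sold=5 ship[2->3]=2 ship[1->2]=2 ship[0->1]=1 prod=2 -> [8 6 6 4]
Step 3: demand=5,sold=4 ship[2->3]=2 ship[1->2]=2 ship[0->1]=1 prod=2 -> [9 5 6 2]
Step 4: demand=5,sold=2 ship[2->3]=2 ship[1->2]=2 ship[0->1]=1 prod=2 -> [10 4 6 2]
Step 5: demand=5,sold=2 ship[2->3]=2 ship[1->2]=2 ship[0->1]=1 prod=2 -> [11 3 6 2]
Step 6: demand=5,sold=2 ship[2->3]=2 ship[1->2]=2 ship[0->1]=1 prod=2 -> [12 2 6 2]
Step 7: demand=5,sold=2 ship[2->3]=2 ship[1->2]=2 ship[0->1]=1 prod=2 -> [13 1 6 2]
Step 8: demand=5,sold=2 ship[2->3]=2 ship[1->2]=1 ship[0->1]=1 prod=2 -> [14 1 5 2]
Step 9: demand=5,sold=2 ship[2->3]=2 ship[1->2]=1 ship[0->1]=1 prod=2 -> [15 1 4 2]
Step 10: demand=5,sold=2 ship[2->3]=2 ship[1->2]=1 ship[0->1]=1 prod=2 -> [16 1 3 2]
Step 11: demand=5,sold=2 ship[2->3]=2 ship[1->2]=1 ship[0->1]=1 prod=2 -> [17 1 2 2]
Step 12: demand=5,sold=2 ship[2->3]=2 ship[1->2]=1 ship[0->1]=1 prod=2 -> [18 1 1 2]
First stockout at step 3

3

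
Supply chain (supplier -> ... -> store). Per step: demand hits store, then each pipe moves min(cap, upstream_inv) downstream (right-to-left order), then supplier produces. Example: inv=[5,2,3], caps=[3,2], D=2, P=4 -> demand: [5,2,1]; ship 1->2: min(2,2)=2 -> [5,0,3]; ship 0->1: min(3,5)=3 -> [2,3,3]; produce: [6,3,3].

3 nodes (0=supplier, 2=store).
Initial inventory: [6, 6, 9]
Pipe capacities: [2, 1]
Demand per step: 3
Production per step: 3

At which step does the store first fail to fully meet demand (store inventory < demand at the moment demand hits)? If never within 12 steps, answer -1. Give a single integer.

Step 1: demand=3,sold=3 ship[1->2]=1 ship[0->1]=2 prod=3 -> [7 7 7]
Step 2: demand=3,sold=3 ship[1->2]=1 ship[0->1]=2 prod=3 -> [8 8 5]
Step 3: demand=3,sold=3 ship[1->2]=1 ship[0->1]=2 prod=3 -> [9 9 3]
Step 4: demand=3,sold=3 ship[1->2]=1 ship[0->1]=2 prod=3 -> [10 10 1]
Step 5: demand=3,sold=1 ship[1->2]=1 ship[0->1]=2 prod=3 -> [11 11 1]
Step 6: demand=3,sold=1 ship[1->2]=1 ship[0->1]=2 prod=3 -> [12 12 1]
Step 7: demand=3,sold=1 ship[1->2]=1 ship[0->1]=2 prod=3 -> [13 13 1]
Step 8: demand=3,sold=1 ship[1->2]=1 ship[0->1]=2 prod=3 -> [14 14 1]
Step 9: demand=3,sold=1 ship[1->2]=1 ship[0->1]=2 prod=3 -> [15 15 1]
Step 10: demand=3,sold=1 ship[1->2]=1 ship[0->1]=2 prod=3 -> [16 16 1]
Step 11: demand=3,sold=1 ship[1->2]=1 ship[0->1]=2 prod=3 -> [17 17 1]
Step 12: demand=3,sold=1 ship[1->2]=1 ship[0->1]=2 prod=3 -> [18 18 1]
First stockout at step 5

5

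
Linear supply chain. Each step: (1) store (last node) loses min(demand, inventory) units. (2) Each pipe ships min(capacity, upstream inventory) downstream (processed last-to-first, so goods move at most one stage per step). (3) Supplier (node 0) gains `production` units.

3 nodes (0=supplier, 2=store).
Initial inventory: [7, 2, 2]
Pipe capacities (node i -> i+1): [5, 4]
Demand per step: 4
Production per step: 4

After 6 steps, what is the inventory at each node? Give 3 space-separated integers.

Step 1: demand=4,sold=2 ship[1->2]=2 ship[0->1]=5 prod=4 -> inv=[6 5 2]
Step 2: demand=4,sold=2 ship[1->2]=4 ship[0->1]=5 prod=4 -> inv=[5 6 4]
Step 3: demand=4,sold=4 ship[1->2]=4 ship[0->1]=5 prod=4 -> inv=[4 7 4]
Step 4: demand=4,sold=4 ship[1->2]=4 ship[0->1]=4 prod=4 -> inv=[4 7 4]
Step 5: demand=4,sold=4 ship[1->2]=4 ship[0->1]=4 prod=4 -> inv=[4 7 4]
Step 6: demand=4,sold=4 ship[1->2]=4 ship[0->1]=4 prod=4 -> inv=[4 7 4]

4 7 4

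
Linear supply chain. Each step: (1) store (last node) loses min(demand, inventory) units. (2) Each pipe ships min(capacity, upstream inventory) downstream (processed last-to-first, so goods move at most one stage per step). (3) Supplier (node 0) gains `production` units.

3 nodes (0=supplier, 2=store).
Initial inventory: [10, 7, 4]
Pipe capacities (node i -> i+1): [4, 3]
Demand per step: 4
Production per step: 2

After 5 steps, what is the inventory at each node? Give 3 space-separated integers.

Step 1: demand=4,sold=4 ship[1->2]=3 ship[0->1]=4 prod=2 -> inv=[8 8 3]
Step 2: demand=4,sold=3 ship[1->2]=3 ship[0->1]=4 prod=2 -> inv=[6 9 3]
Step 3: demand=4,sold=3 ship[1->2]=3 ship[0->1]=4 prod=2 -> inv=[4 10 3]
Step 4: demand=4,sold=3 ship[1->2]=3 ship[0->1]=4 prod=2 -> inv=[2 11 3]
Step 5: demand=4,sold=3 ship[1->2]=3 ship[0->1]=2 prod=2 -> inv=[2 10 3]

2 10 3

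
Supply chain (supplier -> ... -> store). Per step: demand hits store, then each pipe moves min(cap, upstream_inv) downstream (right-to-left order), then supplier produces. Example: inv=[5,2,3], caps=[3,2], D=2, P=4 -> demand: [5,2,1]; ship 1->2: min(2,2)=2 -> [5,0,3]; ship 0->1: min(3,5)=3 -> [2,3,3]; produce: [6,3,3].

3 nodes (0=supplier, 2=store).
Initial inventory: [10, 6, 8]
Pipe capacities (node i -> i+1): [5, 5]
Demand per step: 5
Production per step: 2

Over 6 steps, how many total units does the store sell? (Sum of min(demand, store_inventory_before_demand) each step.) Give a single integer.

Step 1: sold=5 (running total=5) -> [7 6 8]
Step 2: sold=5 (running total=10) -> [4 6 8]
Step 3: sold=5 (running total=15) -> [2 5 8]
Step 4: sold=5 (running total=20) -> [2 2 8]
Step 5: sold=5 (running total=25) -> [2 2 5]
Step 6: sold=5 (running total=30) -> [2 2 2]

Answer: 30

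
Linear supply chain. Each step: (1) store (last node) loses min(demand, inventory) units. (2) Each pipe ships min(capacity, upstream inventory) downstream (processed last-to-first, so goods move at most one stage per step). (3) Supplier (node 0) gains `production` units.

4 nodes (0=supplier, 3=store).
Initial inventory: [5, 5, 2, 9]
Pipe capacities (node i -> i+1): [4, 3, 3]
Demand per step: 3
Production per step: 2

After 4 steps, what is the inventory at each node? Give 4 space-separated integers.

Step 1: demand=3,sold=3 ship[2->3]=2 ship[1->2]=3 ship[0->1]=4 prod=2 -> inv=[3 6 3 8]
Step 2: demand=3,sold=3 ship[2->3]=3 ship[1->2]=3 ship[0->1]=3 prod=2 -> inv=[2 6 3 8]
Step 3: demand=3,sold=3 ship[2->3]=3 ship[1->2]=3 ship[0->1]=2 prod=2 -> inv=[2 5 3 8]
Step 4: demand=3,sold=3 ship[2->3]=3 ship[1->2]=3 ship[0->1]=2 prod=2 -> inv=[2 4 3 8]

2 4 3 8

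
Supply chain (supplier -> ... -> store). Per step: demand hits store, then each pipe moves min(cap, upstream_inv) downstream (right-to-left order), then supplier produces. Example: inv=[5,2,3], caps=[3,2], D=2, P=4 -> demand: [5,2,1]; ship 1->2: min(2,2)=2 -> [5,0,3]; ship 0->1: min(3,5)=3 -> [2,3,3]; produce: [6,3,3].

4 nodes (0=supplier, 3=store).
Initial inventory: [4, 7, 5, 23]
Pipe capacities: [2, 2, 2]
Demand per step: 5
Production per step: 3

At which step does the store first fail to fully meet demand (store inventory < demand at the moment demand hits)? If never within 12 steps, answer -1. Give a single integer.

Step 1: demand=5,sold=5 ship[2->3]=2 ship[1->2]=2 ship[0->1]=2 prod=3 -> [5 7 5 20]
Step 2: demand=5,sold=5 ship[2->3]=2 ship[1->2]=2 ship[0->1]=2 prod=3 -> [6 7 5 17]
Step 3: demand=5,sold=5 ship[2->3]=2 ship[1->2]=2 ship[0->1]=2 prod=3 -> [7 7 5 14]
Step 4: demand=5,sold=5 ship[2->3]=2 ship[1->2]=2 ship[0->1]=2 prod=3 -> [8 7 5 11]
Step 5: demand=5,sold=5 ship[2->3]=2 ship[1->2]=2 ship[0->1]=2 prod=3 -> [9 7 5 8]
Step 6: demand=5,sold=5 ship[2->3]=2 ship[1->2]=2 ship[0->1]=2 prod=3 -> [10 7 5 5]
Step 7: demand=5,sold=5 ship[2->3]=2 ship[1->2]=2 ship[0->1]=2 prod=3 -> [11 7 5 2]
Step 8: demand=5,sold=2 ship[2->3]=2 ship[1->2]=2 ship[0->1]=2 prod=3 -> [12 7 5 2]
Step 9: demand=5,sold=2 ship[2->3]=2 ship[1->2]=2 ship[0->1]=2 prod=3 -> [13 7 5 2]
Step 10: demand=5,sold=2 ship[2->3]=2 ship[1->2]=2 ship[0->1]=2 prod=3 -> [14 7 5 2]
Step 11: demand=5,sold=2 ship[2->3]=2 ship[1->2]=2 ship[0->1]=2 prod=3 -> [15 7 5 2]
Step 12: demand=5,sold=2 ship[2->3]=2 ship[1->2]=2 ship[0->1]=2 prod=3 -> [16 7 5 2]
First stockout at step 8

8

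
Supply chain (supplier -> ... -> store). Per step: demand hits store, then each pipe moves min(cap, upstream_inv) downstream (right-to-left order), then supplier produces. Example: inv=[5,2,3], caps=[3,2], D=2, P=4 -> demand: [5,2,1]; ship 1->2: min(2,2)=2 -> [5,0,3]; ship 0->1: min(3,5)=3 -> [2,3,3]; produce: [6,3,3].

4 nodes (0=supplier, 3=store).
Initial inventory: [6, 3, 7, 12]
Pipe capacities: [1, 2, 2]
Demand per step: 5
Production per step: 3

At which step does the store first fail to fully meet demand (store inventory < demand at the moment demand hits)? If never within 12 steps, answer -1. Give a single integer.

Step 1: demand=5,sold=5 ship[2->3]=2 ship[1->2]=2 ship[0->1]=1 prod=3 -> [8 2 7 9]
Step 2: demand=5,sold=5 ship[2->3]=2 ship[1->2]=2 ship[0->1]=1 prod=3 -> [10 1 7 6]
Step 3: demand=5,sold=5 ship[2->3]=2 ship[1->2]=1 ship[0->1]=1 prod=3 -> [12 1 6 3]
Step 4: demand=5,sold=3 ship[2->3]=2 ship[1->2]=1 ship[0->1]=1 prod=3 -> [14 1 5 2]
Step 5: demand=5,sold=2 ship[2->3]=2 ship[1->2]=1 ship[0->1]=1 prod=3 -> [16 1 4 2]
Step 6: demand=5,sold=2 ship[2->3]=2 ship[1->2]=1 ship[0->1]=1 prod=3 -> [18 1 3 2]
Step 7: demand=5,sold=2 ship[2->3]=2 ship[1->2]=1 ship[0->1]=1 prod=3 -> [20 1 2 2]
Step 8: demand=5,sold=2 ship[2->3]=2 ship[1->2]=1 ship[0->1]=1 prod=3 -> [22 1 1 2]
Step 9: demand=5,sold=2 ship[2->3]=1 ship[1->2]=1 ship[0->1]=1 prod=3 -> [24 1 1 1]
Step 10: demand=5,sold=1 ship[2->3]=1 ship[1->2]=1 ship[0->1]=1 prod=3 -> [26 1 1 1]
Step 11: demand=5,sold=1 ship[2->3]=1 ship[1->2]=1 ship[0->1]=1 prod=3 -> [28 1 1 1]
Step 12: demand=5,sold=1 ship[2->3]=1 ship[1->2]=1 ship[0->1]=1 prod=3 -> [30 1 1 1]
First stockout at step 4

4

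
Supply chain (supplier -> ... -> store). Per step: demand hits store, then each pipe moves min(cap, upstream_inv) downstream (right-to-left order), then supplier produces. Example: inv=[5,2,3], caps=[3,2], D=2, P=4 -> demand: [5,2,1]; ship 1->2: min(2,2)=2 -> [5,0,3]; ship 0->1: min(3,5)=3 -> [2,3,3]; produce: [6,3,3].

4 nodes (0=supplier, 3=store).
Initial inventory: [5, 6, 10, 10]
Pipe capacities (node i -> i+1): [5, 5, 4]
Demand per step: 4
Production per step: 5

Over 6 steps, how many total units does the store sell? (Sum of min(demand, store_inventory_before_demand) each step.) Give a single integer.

Step 1: sold=4 (running total=4) -> [5 6 11 10]
Step 2: sold=4 (running total=8) -> [5 6 12 10]
Step 3: sold=4 (running total=12) -> [5 6 13 10]
Step 4: sold=4 (running total=16) -> [5 6 14 10]
Step 5: sold=4 (running total=20) -> [5 6 15 10]
Step 6: sold=4 (running total=24) -> [5 6 16 10]

Answer: 24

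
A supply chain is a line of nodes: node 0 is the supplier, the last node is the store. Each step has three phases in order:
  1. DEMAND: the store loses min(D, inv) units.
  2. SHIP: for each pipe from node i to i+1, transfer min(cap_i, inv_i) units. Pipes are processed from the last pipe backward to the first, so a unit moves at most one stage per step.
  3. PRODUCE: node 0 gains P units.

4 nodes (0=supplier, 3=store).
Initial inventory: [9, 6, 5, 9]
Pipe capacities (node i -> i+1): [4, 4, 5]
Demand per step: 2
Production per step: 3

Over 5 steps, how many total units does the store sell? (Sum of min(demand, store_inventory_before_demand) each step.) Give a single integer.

Step 1: sold=2 (running total=2) -> [8 6 4 12]
Step 2: sold=2 (running total=4) -> [7 6 4 14]
Step 3: sold=2 (running total=6) -> [6 6 4 16]
Step 4: sold=2 (running total=8) -> [5 6 4 18]
Step 5: sold=2 (running total=10) -> [4 6 4 20]

Answer: 10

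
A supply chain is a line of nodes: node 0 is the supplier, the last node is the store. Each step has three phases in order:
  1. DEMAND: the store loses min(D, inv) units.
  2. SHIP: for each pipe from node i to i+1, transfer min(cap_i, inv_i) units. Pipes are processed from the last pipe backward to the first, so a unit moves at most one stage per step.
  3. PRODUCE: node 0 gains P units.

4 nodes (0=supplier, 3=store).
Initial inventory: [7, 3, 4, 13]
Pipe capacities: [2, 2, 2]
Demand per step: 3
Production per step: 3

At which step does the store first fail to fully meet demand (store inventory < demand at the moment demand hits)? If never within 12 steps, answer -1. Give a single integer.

Step 1: demand=3,sold=3 ship[2->3]=2 ship[1->2]=2 ship[0->1]=2 prod=3 -> [8 3 4 12]
Step 2: demand=3,sold=3 ship[2->3]=2 ship[1->2]=2 ship[0->1]=2 prod=3 -> [9 3 4 11]
Step 3: demand=3,sold=3 ship[2->3]=2 ship[1->2]=2 ship[0->1]=2 prod=3 -> [10 3 4 10]
Step 4: demand=3,sold=3 ship[2->3]=2 ship[1->2]=2 ship[0->1]=2 prod=3 -> [11 3 4 9]
Step 5: demand=3,sold=3 ship[2->3]=2 ship[1->2]=2 ship[0->1]=2 prod=3 -> [12 3 4 8]
Step 6: demand=3,sold=3 ship[2->3]=2 ship[1->2]=2 ship[0->1]=2 prod=3 -> [13 3 4 7]
Step 7: demand=3,sold=3 ship[2->3]=2 ship[1->2]=2 ship[0->1]=2 prod=3 -> [14 3 4 6]
Step 8: demand=3,sold=3 ship[2->3]=2 ship[1->2]=2 ship[0->1]=2 prod=3 -> [15 3 4 5]
Step 9: demand=3,sold=3 ship[2->3]=2 ship[1->2]=2 ship[0->1]=2 prod=3 -> [16 3 4 4]
Step 10: demand=3,sold=3 ship[2->3]=2 ship[1->2]=2 ship[0->1]=2 prod=3 -> [17 3 4 3]
Step 11: demand=3,sold=3 ship[2->3]=2 ship[1->2]=2 ship[0->1]=2 prod=3 -> [18 3 4 2]
Step 12: demand=3,sold=2 ship[2->3]=2 ship[1->2]=2 ship[0->1]=2 prod=3 -> [19 3 4 2]
First stockout at step 12

12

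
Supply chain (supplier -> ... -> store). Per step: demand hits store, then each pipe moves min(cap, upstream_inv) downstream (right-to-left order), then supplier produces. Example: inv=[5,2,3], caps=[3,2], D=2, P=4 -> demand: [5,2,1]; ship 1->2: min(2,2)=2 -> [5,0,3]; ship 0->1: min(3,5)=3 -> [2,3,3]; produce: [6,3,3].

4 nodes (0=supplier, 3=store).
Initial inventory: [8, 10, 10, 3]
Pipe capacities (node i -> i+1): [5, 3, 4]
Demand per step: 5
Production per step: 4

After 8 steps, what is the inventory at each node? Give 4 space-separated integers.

Step 1: demand=5,sold=3 ship[2->3]=4 ship[1->2]=3 ship[0->1]=5 prod=4 -> inv=[7 12 9 4]
Step 2: demand=5,sold=4 ship[2->3]=4 ship[1->2]=3 ship[0->1]=5 prod=4 -> inv=[6 14 8 4]
Step 3: demand=5,sold=4 ship[2->3]=4 ship[1->2]=3 ship[0->1]=5 prod=4 -> inv=[5 16 7 4]
Step 4: demand=5,sold=4 ship[2->3]=4 ship[1->2]=3 ship[0->1]=5 prod=4 -> inv=[4 18 6 4]
Step 5: demand=5,sold=4 ship[2->3]=4 ship[1->2]=3 ship[0->1]=4 prod=4 -> inv=[4 19 5 4]
Step 6: demand=5,sold=4 ship[2->3]=4 ship[1->2]=3 ship[0->1]=4 prod=4 -> inv=[4 20 4 4]
Step 7: demand=5,sold=4 ship[2->3]=4 ship[1->2]=3 ship[0->1]=4 prod=4 -> inv=[4 21 3 4]
Step 8: demand=5,sold=4 ship[2->3]=3 ship[1->2]=3 ship[0->1]=4 prod=4 -> inv=[4 22 3 3]

4 22 3 3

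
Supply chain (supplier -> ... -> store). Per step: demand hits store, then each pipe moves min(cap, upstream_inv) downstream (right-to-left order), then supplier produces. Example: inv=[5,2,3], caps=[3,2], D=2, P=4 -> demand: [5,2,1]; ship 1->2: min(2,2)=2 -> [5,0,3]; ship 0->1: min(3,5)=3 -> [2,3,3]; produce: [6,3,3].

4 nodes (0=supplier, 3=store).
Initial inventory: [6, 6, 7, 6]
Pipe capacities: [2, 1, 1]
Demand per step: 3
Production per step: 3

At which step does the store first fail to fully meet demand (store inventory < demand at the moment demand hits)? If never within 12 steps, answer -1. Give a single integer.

Step 1: demand=3,sold=3 ship[2->3]=1 ship[1->2]=1 ship[0->1]=2 prod=3 -> [7 7 7 4]
Step 2: demand=3,sold=3 ship[2->3]=1 ship[1->2]=1 ship[0->1]=2 prod=3 -> [8 8 7 2]
Step 3: demand=3,sold=2 ship[2->3]=1 ship[1->2]=1 ship[0->1]=2 prod=3 -> [9 9 7 1]
Step 4: demand=3,sold=1 ship[2->3]=1 ship[1->2]=1 ship[0->1]=2 prod=3 -> [10 10 7 1]
Step 5: demand=3,sold=1 ship[2->3]=1 ship[1->2]=1 ship[0->1]=2 prod=3 -> [11 11 7 1]
Step 6: demand=3,sold=1 ship[2->3]=1 ship[1->2]=1 ship[0->1]=2 prod=3 -> [12 12 7 1]
Step 7: demand=3,sold=1 ship[2->3]=1 ship[1->2]=1 ship[0->1]=2 prod=3 -> [13 13 7 1]
Step 8: demand=3,sold=1 ship[2->3]=1 ship[1->2]=1 ship[0->1]=2 prod=3 -> [14 14 7 1]
Step 9: demand=3,sold=1 ship[2->3]=1 ship[1->2]=1 ship[0->1]=2 prod=3 -> [15 15 7 1]
Step 10: demand=3,sold=1 ship[2->3]=1 ship[1->2]=1 ship[0->1]=2 prod=3 -> [16 16 7 1]
Step 11: demand=3,sold=1 ship[2->3]=1 ship[1->2]=1 ship[0->1]=2 prod=3 -> [17 17 7 1]
Step 12: demand=3,sold=1 ship[2->3]=1 ship[1->2]=1 ship[0->1]=2 prod=3 -> [18 18 7 1]
First stockout at step 3

3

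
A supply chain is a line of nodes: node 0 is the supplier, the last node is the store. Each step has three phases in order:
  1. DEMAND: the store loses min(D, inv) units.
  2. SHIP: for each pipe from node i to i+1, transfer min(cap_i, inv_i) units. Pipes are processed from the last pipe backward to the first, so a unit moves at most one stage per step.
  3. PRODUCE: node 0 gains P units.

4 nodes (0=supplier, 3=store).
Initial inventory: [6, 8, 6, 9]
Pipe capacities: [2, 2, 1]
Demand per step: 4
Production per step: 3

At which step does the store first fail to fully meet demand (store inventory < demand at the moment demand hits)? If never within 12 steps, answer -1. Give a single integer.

Step 1: demand=4,sold=4 ship[2->3]=1 ship[1->2]=2 ship[0->1]=2 prod=3 -> [7 8 7 6]
Step 2: demand=4,sold=4 ship[2->3]=1 ship[1->2]=2 ship[0->1]=2 prod=3 -> [8 8 8 3]
Step 3: demand=4,sold=3 ship[2->3]=1 ship[1->2]=2 ship[0->1]=2 prod=3 -> [9 8 9 1]
Step 4: demand=4,sold=1 ship[2->3]=1 ship[1->2]=2 ship[0->1]=2 prod=3 -> [10 8 10 1]
Step 5: demand=4,sold=1 ship[2->3]=1 ship[1->2]=2 ship[0->1]=2 prod=3 -> [11 8 11 1]
Step 6: demand=4,sold=1 ship[2->3]=1 ship[1->2]=2 ship[0->1]=2 prod=3 -> [12 8 12 1]
Step 7: demand=4,sold=1 ship[2->3]=1 ship[1->2]=2 ship[0->1]=2 prod=3 -> [13 8 13 1]
Step 8: demand=4,sold=1 ship[2->3]=1 ship[1->2]=2 ship[0->1]=2 prod=3 -> [14 8 14 1]
Step 9: demand=4,sold=1 ship[2->3]=1 ship[1->2]=2 ship[0->1]=2 prod=3 -> [15 8 15 1]
Step 10: demand=4,sold=1 ship[2->3]=1 ship[1->2]=2 ship[0->1]=2 prod=3 -> [16 8 16 1]
Step 11: demand=4,sold=1 ship[2->3]=1 ship[1->2]=2 ship[0->1]=2 prod=3 -> [17 8 17 1]
Step 12: demand=4,sold=1 ship[2->3]=1 ship[1->2]=2 ship[0->1]=2 prod=3 -> [18 8 18 1]
First stockout at step 3

3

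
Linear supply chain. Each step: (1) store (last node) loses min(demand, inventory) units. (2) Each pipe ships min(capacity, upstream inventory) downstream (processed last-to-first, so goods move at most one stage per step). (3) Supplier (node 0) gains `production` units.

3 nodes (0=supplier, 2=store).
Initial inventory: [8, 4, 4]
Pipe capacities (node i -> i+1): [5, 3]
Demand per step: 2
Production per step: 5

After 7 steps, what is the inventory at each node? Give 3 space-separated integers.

Step 1: demand=2,sold=2 ship[1->2]=3 ship[0->1]=5 prod=5 -> inv=[8 6 5]
Step 2: demand=2,sold=2 ship[1->2]=3 ship[0->1]=5 prod=5 -> inv=[8 8 6]
Step 3: demand=2,sold=2 ship[1->2]=3 ship[0->1]=5 prod=5 -> inv=[8 10 7]
Step 4: demand=2,sold=2 ship[1->2]=3 ship[0->1]=5 prod=5 -> inv=[8 12 8]
Step 5: demand=2,sold=2 ship[1->2]=3 ship[0->1]=5 prod=5 -> inv=[8 14 9]
Step 6: demand=2,sold=2 ship[1->2]=3 ship[0->1]=5 prod=5 -> inv=[8 16 10]
Step 7: demand=2,sold=2 ship[1->2]=3 ship[0->1]=5 prod=5 -> inv=[8 18 11]

8 18 11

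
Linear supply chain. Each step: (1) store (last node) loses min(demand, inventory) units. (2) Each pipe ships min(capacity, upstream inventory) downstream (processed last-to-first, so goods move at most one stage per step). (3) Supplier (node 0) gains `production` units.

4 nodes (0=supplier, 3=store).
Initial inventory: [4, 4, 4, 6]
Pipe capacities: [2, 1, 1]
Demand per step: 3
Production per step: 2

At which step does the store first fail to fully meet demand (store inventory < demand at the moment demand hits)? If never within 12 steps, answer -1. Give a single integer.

Step 1: demand=3,sold=3 ship[2->3]=1 ship[1->2]=1 ship[0->1]=2 prod=2 -> [4 5 4 4]
Step 2: demand=3,sold=3 ship[2->3]=1 ship[1->2]=1 ship[0->1]=2 prod=2 -> [4 6 4 2]
Step 3: demand=3,sold=2 ship[2->3]=1 ship[1->2]=1 ship[0->1]=2 prod=2 -> [4 7 4 1]
Step 4: demand=3,sold=1 ship[2->3]=1 ship[1->2]=1 ship[0->1]=2 prod=2 -> [4 8 4 1]
Step 5: demand=3,sold=1 ship[2->3]=1 ship[1->2]=1 ship[0->1]=2 prod=2 -> [4 9 4 1]
Step 6: demand=3,sold=1 ship[2->3]=1 ship[1->2]=1 ship[0->1]=2 prod=2 -> [4 10 4 1]
Step 7: demand=3,sold=1 ship[2->3]=1 ship[1->2]=1 ship[0->1]=2 prod=2 -> [4 11 4 1]
Step 8: demand=3,sold=1 ship[2->3]=1 ship[1->2]=1 ship[0->1]=2 prod=2 -> [4 12 4 1]
Step 9: demand=3,sold=1 ship[2->3]=1 ship[1->2]=1 ship[0->1]=2 prod=2 -> [4 13 4 1]
Step 10: demand=3,sold=1 ship[2->3]=1 ship[1->2]=1 ship[0->1]=2 prod=2 -> [4 14 4 1]
Step 11: demand=3,sold=1 ship[2->3]=1 ship[1->2]=1 ship[0->1]=2 prod=2 -> [4 15 4 1]
Step 12: demand=3,sold=1 ship[2->3]=1 ship[1->2]=1 ship[0->1]=2 prod=2 -> [4 16 4 1]
First stockout at step 3

3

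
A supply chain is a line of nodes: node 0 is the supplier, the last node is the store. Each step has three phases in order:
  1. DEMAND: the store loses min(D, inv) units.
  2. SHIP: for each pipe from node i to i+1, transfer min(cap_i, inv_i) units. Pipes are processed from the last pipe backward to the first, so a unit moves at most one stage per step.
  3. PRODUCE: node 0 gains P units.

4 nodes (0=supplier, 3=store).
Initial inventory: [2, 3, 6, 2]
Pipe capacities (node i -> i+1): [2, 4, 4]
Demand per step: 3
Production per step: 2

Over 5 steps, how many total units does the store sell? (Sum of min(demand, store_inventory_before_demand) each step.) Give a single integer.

Answer: 14

Derivation:
Step 1: sold=2 (running total=2) -> [2 2 5 4]
Step 2: sold=3 (running total=5) -> [2 2 3 5]
Step 3: sold=3 (running total=8) -> [2 2 2 5]
Step 4: sold=3 (running total=11) -> [2 2 2 4]
Step 5: sold=3 (running total=14) -> [2 2 2 3]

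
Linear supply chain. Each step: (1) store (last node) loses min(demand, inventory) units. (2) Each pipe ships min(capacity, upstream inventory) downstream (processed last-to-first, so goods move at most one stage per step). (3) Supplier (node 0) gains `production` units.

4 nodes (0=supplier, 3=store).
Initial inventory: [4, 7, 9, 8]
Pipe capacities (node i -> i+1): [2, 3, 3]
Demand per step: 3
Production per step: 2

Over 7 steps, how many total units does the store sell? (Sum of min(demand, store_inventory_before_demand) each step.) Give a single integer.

Step 1: sold=3 (running total=3) -> [4 6 9 8]
Step 2: sold=3 (running total=6) -> [4 5 9 8]
Step 3: sold=3 (running total=9) -> [4 4 9 8]
Step 4: sold=3 (running total=12) -> [4 3 9 8]
Step 5: sold=3 (running total=15) -> [4 2 9 8]
Step 6: sold=3 (running total=18) -> [4 2 8 8]
Step 7: sold=3 (running total=21) -> [4 2 7 8]

Answer: 21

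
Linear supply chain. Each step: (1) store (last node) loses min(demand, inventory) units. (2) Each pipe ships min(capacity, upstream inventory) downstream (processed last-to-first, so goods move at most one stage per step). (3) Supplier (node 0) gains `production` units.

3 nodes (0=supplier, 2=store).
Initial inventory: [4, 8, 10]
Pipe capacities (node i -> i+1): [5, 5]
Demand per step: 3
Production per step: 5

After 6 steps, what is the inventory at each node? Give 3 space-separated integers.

Step 1: demand=3,sold=3 ship[1->2]=5 ship[0->1]=4 prod=5 -> inv=[5 7 12]
Step 2: demand=3,sold=3 ship[1->2]=5 ship[0->1]=5 prod=5 -> inv=[5 7 14]
Step 3: demand=3,sold=3 ship[1->2]=5 ship[0->1]=5 prod=5 -> inv=[5 7 16]
Step 4: demand=3,sold=3 ship[1->2]=5 ship[0->1]=5 prod=5 -> inv=[5 7 18]
Step 5: demand=3,sold=3 ship[1->2]=5 ship[0->1]=5 prod=5 -> inv=[5 7 20]
Step 6: demand=3,sold=3 ship[1->2]=5 ship[0->1]=5 prod=5 -> inv=[5 7 22]

5 7 22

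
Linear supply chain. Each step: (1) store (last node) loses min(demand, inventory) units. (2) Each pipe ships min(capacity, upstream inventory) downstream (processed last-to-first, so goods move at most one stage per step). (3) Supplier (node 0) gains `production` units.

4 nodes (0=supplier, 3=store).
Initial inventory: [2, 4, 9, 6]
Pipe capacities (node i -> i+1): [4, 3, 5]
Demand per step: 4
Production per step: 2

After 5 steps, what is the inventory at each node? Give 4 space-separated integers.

Step 1: demand=4,sold=4 ship[2->3]=5 ship[1->2]=3 ship[0->1]=2 prod=2 -> inv=[2 3 7 7]
Step 2: demand=4,sold=4 ship[2->3]=5 ship[1->2]=3 ship[0->1]=2 prod=2 -> inv=[2 2 5 8]
Step 3: demand=4,sold=4 ship[2->3]=5 ship[1->2]=2 ship[0->1]=2 prod=2 -> inv=[2 2 2 9]
Step 4: demand=4,sold=4 ship[2->3]=2 ship[1->2]=2 ship[0->1]=2 prod=2 -> inv=[2 2 2 7]
Step 5: demand=4,sold=4 ship[2->3]=2 ship[1->2]=2 ship[0->1]=2 prod=2 -> inv=[2 2 2 5]

2 2 2 5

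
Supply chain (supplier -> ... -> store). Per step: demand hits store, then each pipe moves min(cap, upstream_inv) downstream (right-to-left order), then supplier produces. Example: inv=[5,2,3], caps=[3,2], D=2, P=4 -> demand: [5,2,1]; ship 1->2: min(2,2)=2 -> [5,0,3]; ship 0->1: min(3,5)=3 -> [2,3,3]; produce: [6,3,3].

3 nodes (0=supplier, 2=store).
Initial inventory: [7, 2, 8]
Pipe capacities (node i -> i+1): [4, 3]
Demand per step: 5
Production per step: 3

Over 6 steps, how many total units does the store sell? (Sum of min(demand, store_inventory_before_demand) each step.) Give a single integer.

Step 1: sold=5 (running total=5) -> [6 4 5]
Step 2: sold=5 (running total=10) -> [5 5 3]
Step 3: sold=3 (running total=13) -> [4 6 3]
Step 4: sold=3 (running total=16) -> [3 7 3]
Step 5: sold=3 (running total=19) -> [3 7 3]
Step 6: sold=3 (running total=22) -> [3 7 3]

Answer: 22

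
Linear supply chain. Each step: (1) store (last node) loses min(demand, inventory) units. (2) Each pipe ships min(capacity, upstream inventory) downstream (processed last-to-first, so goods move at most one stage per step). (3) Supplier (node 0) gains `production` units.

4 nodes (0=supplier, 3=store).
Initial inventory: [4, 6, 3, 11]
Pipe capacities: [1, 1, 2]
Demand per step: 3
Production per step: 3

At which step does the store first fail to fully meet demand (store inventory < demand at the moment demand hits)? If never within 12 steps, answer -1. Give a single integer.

Step 1: demand=3,sold=3 ship[2->3]=2 ship[1->2]=1 ship[0->1]=1 prod=3 -> [6 6 2 10]
Step 2: demand=3,sold=3 ship[2->3]=2 ship[1->2]=1 ship[0->1]=1 prod=3 -> [8 6 1 9]
Step 3: demand=3,sold=3 ship[2->3]=1 ship[1->2]=1 ship[0->1]=1 prod=3 -> [10 6 1 7]
Step 4: demand=3,sold=3 ship[2->3]=1 ship[1->2]=1 ship[0->1]=1 prod=3 -> [12 6 1 5]
Step 5: demand=3,sold=3 ship[2->3]=1 ship[1->2]=1 ship[0->1]=1 prod=3 -> [14 6 1 3]
Step 6: demand=3,sold=3 ship[2->3]=1 ship[1->2]=1 ship[0->1]=1 prod=3 -> [16 6 1 1]
Step 7: demand=3,sold=1 ship[2->3]=1 ship[1->2]=1 ship[0->1]=1 prod=3 -> [18 6 1 1]
Step 8: demand=3,sold=1 ship[2->3]=1 ship[1->2]=1 ship[0->1]=1 prod=3 -> [20 6 1 1]
Step 9: demand=3,sold=1 ship[2->3]=1 ship[1->2]=1 ship[0->1]=1 prod=3 -> [22 6 1 1]
Step 10: demand=3,sold=1 ship[2->3]=1 ship[1->2]=1 ship[0->1]=1 prod=3 -> [24 6 1 1]
Step 11: demand=3,sold=1 ship[2->3]=1 ship[1->2]=1 ship[0->1]=1 prod=3 -> [26 6 1 1]
Step 12: demand=3,sold=1 ship[2->3]=1 ship[1->2]=1 ship[0->1]=1 prod=3 -> [28 6 1 1]
First stockout at step 7

7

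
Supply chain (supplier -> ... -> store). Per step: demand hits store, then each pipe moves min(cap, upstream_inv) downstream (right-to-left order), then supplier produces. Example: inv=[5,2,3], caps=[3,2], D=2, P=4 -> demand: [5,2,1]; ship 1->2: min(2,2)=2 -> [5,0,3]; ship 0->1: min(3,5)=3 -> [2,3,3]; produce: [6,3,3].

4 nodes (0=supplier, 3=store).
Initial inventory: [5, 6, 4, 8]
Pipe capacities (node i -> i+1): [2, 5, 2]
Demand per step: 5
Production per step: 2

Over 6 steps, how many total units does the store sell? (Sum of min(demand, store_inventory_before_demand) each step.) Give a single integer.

Answer: 18

Derivation:
Step 1: sold=5 (running total=5) -> [5 3 7 5]
Step 2: sold=5 (running total=10) -> [5 2 8 2]
Step 3: sold=2 (running total=12) -> [5 2 8 2]
Step 4: sold=2 (running total=14) -> [5 2 8 2]
Step 5: sold=2 (running total=16) -> [5 2 8 2]
Step 6: sold=2 (running total=18) -> [5 2 8 2]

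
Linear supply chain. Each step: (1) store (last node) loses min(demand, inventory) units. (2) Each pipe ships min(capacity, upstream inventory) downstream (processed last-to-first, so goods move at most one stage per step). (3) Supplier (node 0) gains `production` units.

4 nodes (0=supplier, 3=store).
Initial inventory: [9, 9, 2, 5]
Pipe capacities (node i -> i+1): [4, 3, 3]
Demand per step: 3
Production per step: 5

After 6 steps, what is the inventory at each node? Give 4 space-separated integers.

Step 1: demand=3,sold=3 ship[2->3]=2 ship[1->2]=3 ship[0->1]=4 prod=5 -> inv=[10 10 3 4]
Step 2: demand=3,sold=3 ship[2->3]=3 ship[1->2]=3 ship[0->1]=4 prod=5 -> inv=[11 11 3 4]
Step 3: demand=3,sold=3 ship[2->3]=3 ship[1->2]=3 ship[0->1]=4 prod=5 -> inv=[12 12 3 4]
Step 4: demand=3,sold=3 ship[2->3]=3 ship[1->2]=3 ship[0->1]=4 prod=5 -> inv=[13 13 3 4]
Step 5: demand=3,sold=3 ship[2->3]=3 ship[1->2]=3 ship[0->1]=4 prod=5 -> inv=[14 14 3 4]
Step 6: demand=3,sold=3 ship[2->3]=3 ship[1->2]=3 ship[0->1]=4 prod=5 -> inv=[15 15 3 4]

15 15 3 4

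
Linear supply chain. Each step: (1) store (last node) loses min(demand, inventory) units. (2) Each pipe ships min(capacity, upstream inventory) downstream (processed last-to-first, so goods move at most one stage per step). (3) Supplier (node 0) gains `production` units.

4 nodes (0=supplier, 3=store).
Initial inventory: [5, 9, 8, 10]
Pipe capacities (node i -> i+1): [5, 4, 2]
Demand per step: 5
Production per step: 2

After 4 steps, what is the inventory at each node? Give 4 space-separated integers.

Step 1: demand=5,sold=5 ship[2->3]=2 ship[1->2]=4 ship[0->1]=5 prod=2 -> inv=[2 10 10 7]
Step 2: demand=5,sold=5 ship[2->3]=2 ship[1->2]=4 ship[0->1]=2 prod=2 -> inv=[2 8 12 4]
Step 3: demand=5,sold=4 ship[2->3]=2 ship[1->2]=4 ship[0->1]=2 prod=2 -> inv=[2 6 14 2]
Step 4: demand=5,sold=2 ship[2->3]=2 ship[1->2]=4 ship[0->1]=2 prod=2 -> inv=[2 4 16 2]

2 4 16 2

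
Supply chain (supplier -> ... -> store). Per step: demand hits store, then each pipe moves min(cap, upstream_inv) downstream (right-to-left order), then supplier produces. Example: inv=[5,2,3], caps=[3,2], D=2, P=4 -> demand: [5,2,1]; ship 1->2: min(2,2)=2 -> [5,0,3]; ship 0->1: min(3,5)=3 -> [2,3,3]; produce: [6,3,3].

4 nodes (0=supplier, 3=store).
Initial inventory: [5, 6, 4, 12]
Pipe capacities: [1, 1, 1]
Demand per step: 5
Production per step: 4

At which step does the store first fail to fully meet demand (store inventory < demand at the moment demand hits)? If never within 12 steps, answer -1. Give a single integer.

Step 1: demand=5,sold=5 ship[2->3]=1 ship[1->2]=1 ship[0->1]=1 prod=4 -> [8 6 4 8]
Step 2: demand=5,sold=5 ship[2->3]=1 ship[1->2]=1 ship[0->1]=1 prod=4 -> [11 6 4 4]
Step 3: demand=5,sold=4 ship[2->3]=1 ship[1->2]=1 ship[0->1]=1 prod=4 -> [14 6 4 1]
Step 4: demand=5,sold=1 ship[2->3]=1 ship[1->2]=1 ship[0->1]=1 prod=4 -> [17 6 4 1]
Step 5: demand=5,sold=1 ship[2->3]=1 ship[1->2]=1 ship[0->1]=1 prod=4 -> [20 6 4 1]
Step 6: demand=5,sold=1 ship[2->3]=1 ship[1->2]=1 ship[0->1]=1 prod=4 -> [23 6 4 1]
Step 7: demand=5,sold=1 ship[2->3]=1 ship[1->2]=1 ship[0->1]=1 prod=4 -> [26 6 4 1]
Step 8: demand=5,sold=1 ship[2->3]=1 ship[1->2]=1 ship[0->1]=1 prod=4 -> [29 6 4 1]
Step 9: demand=5,sold=1 ship[2->3]=1 ship[1->2]=1 ship[0->1]=1 prod=4 -> [32 6 4 1]
Step 10: demand=5,sold=1 ship[2->3]=1 ship[1->2]=1 ship[0->1]=1 prod=4 -> [35 6 4 1]
Step 11: demand=5,sold=1 ship[2->3]=1 ship[1->2]=1 ship[0->1]=1 prod=4 -> [38 6 4 1]
Step 12: demand=5,sold=1 ship[2->3]=1 ship[1->2]=1 ship[0->1]=1 prod=4 -> [41 6 4 1]
First stockout at step 3

3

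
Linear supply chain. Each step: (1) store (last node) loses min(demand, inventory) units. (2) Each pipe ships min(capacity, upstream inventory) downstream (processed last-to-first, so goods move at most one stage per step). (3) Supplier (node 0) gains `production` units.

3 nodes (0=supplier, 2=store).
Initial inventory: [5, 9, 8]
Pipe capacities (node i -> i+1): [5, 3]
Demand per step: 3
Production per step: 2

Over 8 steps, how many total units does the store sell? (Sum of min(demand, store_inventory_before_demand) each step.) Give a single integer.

Step 1: sold=3 (running total=3) -> [2 11 8]
Step 2: sold=3 (running total=6) -> [2 10 8]
Step 3: sold=3 (running total=9) -> [2 9 8]
Step 4: sold=3 (running total=12) -> [2 8 8]
Step 5: sold=3 (running total=15) -> [2 7 8]
Step 6: sold=3 (running total=18) -> [2 6 8]
Step 7: sold=3 (running total=21) -> [2 5 8]
Step 8: sold=3 (running total=24) -> [2 4 8]

Answer: 24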